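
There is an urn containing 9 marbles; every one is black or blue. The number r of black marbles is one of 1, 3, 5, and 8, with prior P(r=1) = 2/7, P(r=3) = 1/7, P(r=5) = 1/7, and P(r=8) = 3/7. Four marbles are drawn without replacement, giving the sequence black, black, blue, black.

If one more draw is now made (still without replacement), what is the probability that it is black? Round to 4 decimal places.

Under each hypothesis, the probability of the observed sequence is: P(data | r = 1) = (1/9)(0/8) = 0; P(data | r = 3) = (3/9)(2/8)(6/7)(1/6) = 0.011905; P(data | r = 5) = (5/9)(4/8)(4/7)(3/6) = 0.079365; P(data | r = 8) = (8/9)(7/8)(1/7)(6/6) = 0.11111.
Weighting by the prior gives 2/7 · 0 = 0, 1/7 · 0.011905 = 0.0017007, 1/7 · 0.079365 = 0.011338, 3/7 · 0.11111 = 0.047619; summing to 0.060658.
Dividing through by the total gives posterior P(r = 1 | data) = 0, P(r = 3 | data) = 0.028037, P(r = 5 | data) = 0.18692, P(r = 8 | data) = 0.78505.
The predictive probability is P(black next | data) = (0)(0.028037) + (2/5)(0.18692) + (1)(0.78505) = 0.85981.

0.8598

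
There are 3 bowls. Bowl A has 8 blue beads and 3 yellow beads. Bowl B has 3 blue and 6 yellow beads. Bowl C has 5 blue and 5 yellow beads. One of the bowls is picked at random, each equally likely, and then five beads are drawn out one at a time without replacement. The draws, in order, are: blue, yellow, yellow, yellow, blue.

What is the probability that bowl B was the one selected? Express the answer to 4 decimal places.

The likelihood of the observed sequence under each hypothesis: P(data | bowl A) = (8/11)(3/10)(2/9)(1/8)(7/7) = 0.0060606; P(data | bowl B) = (3/9)(6/8)(5/7)(4/6)(2/5) = 0.047619; P(data | bowl C) = (5/10)(5/9)(4/8)(3/7)(4/6) = 0.039683.
Weighting by the prior gives 1/3 · 0.0060606 = 0.0020202, 1/3 · 0.047619 = 0.015873, 1/3 · 0.039683 = 0.013228; summing to 0.031121.
Therefore the posterior P(bowl B | data) = (0.015873) / (0.031121) = 0.51005.

0.5100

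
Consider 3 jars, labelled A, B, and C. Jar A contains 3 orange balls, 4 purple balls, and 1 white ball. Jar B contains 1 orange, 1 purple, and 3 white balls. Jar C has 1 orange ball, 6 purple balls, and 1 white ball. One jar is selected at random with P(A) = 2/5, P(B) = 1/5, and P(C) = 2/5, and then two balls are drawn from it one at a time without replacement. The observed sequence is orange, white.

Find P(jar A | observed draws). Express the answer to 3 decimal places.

Under each hypothesis, the probability of the observed sequence is: P(data | jar A) = (3/8)(1/7) = 3/56; P(data | jar B) = (1/5)(3/4) = 3/20; P(data | jar C) = (1/8)(1/7) = 1/56.
The prior-weighted likelihoods are 2/5 · 3/56 = 3/140, 1/5 · 3/20 = 3/100, 2/5 · 1/56 = 1/140; these sum to 41/700.
Hence P(jar A | data) = (3/140) / (41/700) = 15/41.

0.366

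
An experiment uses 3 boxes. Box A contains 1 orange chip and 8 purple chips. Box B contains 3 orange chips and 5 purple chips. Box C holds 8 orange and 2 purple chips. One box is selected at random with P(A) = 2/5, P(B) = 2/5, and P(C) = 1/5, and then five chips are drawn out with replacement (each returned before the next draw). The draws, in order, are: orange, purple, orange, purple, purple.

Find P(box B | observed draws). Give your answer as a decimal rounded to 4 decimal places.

Under each hypothesis, the probability of the observed sequence is: P(data | box A) = (1/9)(8/9)(1/9)(8/9)(8/9) = 0.0086708; P(data | box B) = (3/8)(5/8)(3/8)(5/8)(5/8) = 0.034332; P(data | box C) = (8/10)(2/10)(8/10)(2/10)(2/10) = 0.00512.
Weighting by the prior gives 2/5 · 0.0086708 = 0.0034683, 2/5 · 0.034332 = 0.013733, 1/5 · 0.00512 = 0.001024; summing to 0.018225.
So P(box B | data) = (0.013733) / (0.018225) = 0.75351.

0.7535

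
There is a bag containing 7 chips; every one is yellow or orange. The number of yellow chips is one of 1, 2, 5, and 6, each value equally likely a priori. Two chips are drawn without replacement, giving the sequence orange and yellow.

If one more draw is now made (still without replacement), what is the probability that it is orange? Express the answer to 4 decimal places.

0.5000

Under each hypothesis, the probability of the observed sequence is: P(data | r = 1) = (6/7)(1/6) = 1/7; P(data | r = 2) = (5/7)(2/6) = 5/21; P(data | r = 5) = (2/7)(5/6) = 5/21; P(data | r = 6) = (1/7)(6/6) = 1/7.
Multiplying each by its prior: 1/4 · 1/7 = 1/28, 1/4 · 5/21 = 5/84, 1/4 · 5/21 = 5/84, 1/4 · 1/7 = 1/28; with total 4/21.
The posterior is then P(r = 1 | data) = 3/16, P(r = 2 | data) = 5/16, P(r = 5 | data) = 5/16, P(r = 6 | data) = 3/16.
The predictive probability is P(orange next | data) = (1)(3/16) + (4/5)(5/16) + (1/5)(5/16) + (0)(3/16) = 1/2.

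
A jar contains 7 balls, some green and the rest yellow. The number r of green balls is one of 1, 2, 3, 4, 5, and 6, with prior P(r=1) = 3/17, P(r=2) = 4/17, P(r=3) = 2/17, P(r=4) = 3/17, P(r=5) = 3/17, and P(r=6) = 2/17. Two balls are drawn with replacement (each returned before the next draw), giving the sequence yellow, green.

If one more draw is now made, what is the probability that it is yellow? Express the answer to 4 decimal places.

0.5214

For each hypothesis, P(data | H) works out to: P(data | r = 1) = (6/7)(1/7) = 6/49; P(data | r = 2) = (5/7)(2/7) = 10/49; P(data | r = 3) = (4/7)(3/7) = 12/49; P(data | r = 4) = (3/7)(4/7) = 12/49; P(data | r = 5) = (2/7)(5/7) = 10/49; P(data | r = 6) = (1/7)(6/7) = 6/49.
Multiplying each by its prior: 3/17 · 6/49 = 18/833, 4/17 · 10/49 = 40/833, 2/17 · 12/49 = 24/833, 3/17 · 12/49 = 36/833, 3/17 · 10/49 = 30/833, 2/17 · 6/49 = 12/833; with total 160/833.
Dividing through by the total gives posterior P(r = 1 | data) = 9/80, P(r = 2 | data) = 1/4, P(r = 3 | data) = 3/20, P(r = 4 | data) = 9/40, P(r = 5 | data) = 3/16, P(r = 6 | data) = 3/40.
The predictive probability is P(yellow next | data) = (6/7)(9/80) + (5/7)(1/4) + (4/7)(3/20) + (3/7)(9/40) + (2/7)(3/16) + (1/7)(3/40) = 73/140.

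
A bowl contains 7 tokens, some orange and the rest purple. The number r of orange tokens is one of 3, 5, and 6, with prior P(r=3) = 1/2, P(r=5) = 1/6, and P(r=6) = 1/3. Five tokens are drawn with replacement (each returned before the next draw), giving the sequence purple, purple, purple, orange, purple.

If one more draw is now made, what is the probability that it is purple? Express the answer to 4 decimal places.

Compute the likelihood of the observed sequence for each case: P(data | r = 3) = (4/7)(4/7)(4/7)(3/7)(4/7) = 0.045695; P(data | r = 5) = (2/7)(2/7)(2/7)(5/7)(2/7) = 0.0047599; P(data | r = 6) = (1/7)(1/7)(1/7)(6/7)(1/7) = 0.00035699.
Multiplying each by its prior: 1/2 · 0.045695 = 0.022848, 1/6 · 0.0047599 = 0.00079332, 1/3 · 0.00035699 = 0.000119; with total 0.02376.
Dividing through by the total gives posterior P(r = 3 | data) = 0.9616, P(r = 5 | data) = 0.033389, P(r = 6 | data) = 0.0050083.
So P(purple next | data) = Σ P(purple next | H) P(H | data) = (4/7)(0.9616) + (2/7)(0.033389) + (1/7)(0.0050083) = 0.55974.

0.5597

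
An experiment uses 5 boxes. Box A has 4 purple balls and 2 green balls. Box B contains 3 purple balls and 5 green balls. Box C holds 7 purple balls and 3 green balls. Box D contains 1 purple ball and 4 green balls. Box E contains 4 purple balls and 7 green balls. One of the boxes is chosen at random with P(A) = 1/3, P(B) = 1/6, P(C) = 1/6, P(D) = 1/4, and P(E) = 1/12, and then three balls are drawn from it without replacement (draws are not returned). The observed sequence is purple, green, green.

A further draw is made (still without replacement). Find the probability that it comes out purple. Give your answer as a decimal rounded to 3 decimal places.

For each hypothesis, P(data | H) works out to: P(data | box A) = (4/6)(2/5)(1/4) = 0.066667; P(data | box B) = (3/8)(5/7)(4/6) = 0.17857; P(data | box C) = (7/10)(3/9)(2/8) = 0.058333; P(data | box D) = (1/5)(4/4)(3/3) = 0.2; P(data | box E) = (4/11)(7/10)(6/9) = 0.1697.
Multiplying each by its prior: 1/3 · 0.066667 = 0.022222, 1/6 · 0.17857 = 0.029762, 1/6 · 0.058333 = 0.0097222, 1/4 · 0.2 = 0.05, 1/12 · 0.1697 = 0.014141; summing to 0.12585.
Normalising, the posterior is P(box A | data) = 0.17658, P(box B | data) = 0.23649, P(box C | data) = 0.077254, P(box D | data) = 0.39731, P(box E | data) = 0.11237.
The predictive probability is P(purple next | data) = (1)(0.17658) + (2/5)(0.23649) + (6/7)(0.077254) + (0)(0.39731) + (3/8)(0.11237) = 0.37953.

0.380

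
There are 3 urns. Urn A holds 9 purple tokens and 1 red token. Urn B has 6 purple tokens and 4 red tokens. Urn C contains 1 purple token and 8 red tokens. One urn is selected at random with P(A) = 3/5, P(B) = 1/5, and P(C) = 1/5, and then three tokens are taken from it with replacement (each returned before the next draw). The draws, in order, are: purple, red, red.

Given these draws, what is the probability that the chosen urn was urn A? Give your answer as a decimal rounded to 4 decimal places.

Under each hypothesis, the probability of the observed sequence is: P(data | urn A) = (9/10)(1/10)(1/10) = 0.009; P(data | urn B) = (6/10)(4/10)(4/10) = 0.096; P(data | urn C) = (1/9)(8/9)(8/9) = 0.087791.
Weighting by the prior gives 3/5 · 0.009 = 0.0054, 1/5 · 0.096 = 0.0192, 1/5 · 0.087791 = 0.017558; summing to 0.042158.
Hence P(urn A | data) = (0.0054) / (0.042158) = 0.12809.

0.1281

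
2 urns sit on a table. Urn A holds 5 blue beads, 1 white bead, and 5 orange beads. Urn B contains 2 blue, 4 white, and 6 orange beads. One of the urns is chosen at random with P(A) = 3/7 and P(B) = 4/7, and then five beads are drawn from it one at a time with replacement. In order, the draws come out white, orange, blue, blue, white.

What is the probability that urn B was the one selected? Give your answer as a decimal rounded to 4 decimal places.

0.7261

For each hypothesis, P(data | H) works out to: P(data | urn A) = (1/11)(5/11)(5/11)(5/11)(1/11) = 0.00077615; P(data | urn B) = (4/12)(6/12)(2/12)(2/12)(4/12) = 0.0015432.
The prior-weighted likelihoods are 3/7 · 0.00077615 = 0.00033264, 4/7 · 0.0015432 = 0.00088183; with total 0.0012145.
Therefore the posterior P(urn B | data) = (0.00088183) / (0.0012145) = 0.72611.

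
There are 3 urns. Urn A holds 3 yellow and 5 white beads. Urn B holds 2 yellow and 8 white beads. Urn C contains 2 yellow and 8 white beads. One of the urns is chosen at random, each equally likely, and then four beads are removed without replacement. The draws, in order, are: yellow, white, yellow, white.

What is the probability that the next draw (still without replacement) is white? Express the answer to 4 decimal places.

0.8459

The likelihood of the observed sequence under each hypothesis: P(data | urn A) = (3/8)(5/7)(2/6)(4/5) = 0.071429; P(data | urn B) = (2/10)(8/9)(1/8)(7/7) = 0.022222; P(data | urn C) = (2/10)(8/9)(1/8)(7/7) = 0.022222.
Weighting by the prior gives 1/3 · 0.071429 = 0.02381, 1/3 · 0.022222 = 0.0074074, 1/3 · 0.022222 = 0.0074074; these sum to 0.038624.
Normalising, the posterior is P(urn A | data) = 0.61644, P(urn B | data) = 0.19178, P(urn C | data) = 0.19178.
So P(white next | data) = Σ P(white next | H) P(H | data) = (3/4)(0.61644) + (1)(0.19178) + (1)(0.19178) = 0.84589.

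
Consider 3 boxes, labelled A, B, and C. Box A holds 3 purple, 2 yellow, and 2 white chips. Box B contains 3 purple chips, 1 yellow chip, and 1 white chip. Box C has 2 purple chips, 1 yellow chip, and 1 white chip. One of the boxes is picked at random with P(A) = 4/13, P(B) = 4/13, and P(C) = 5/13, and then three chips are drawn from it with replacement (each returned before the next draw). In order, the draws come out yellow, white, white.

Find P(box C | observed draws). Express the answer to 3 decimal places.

0.384

The likelihood of the observed sequence under each hypothesis: P(data | box A) = (2/7)(2/7)(2/7) = 0.023324; P(data | box B) = (1/5)(1/5)(1/5) = 0.008; P(data | box C) = (1/4)(1/4)(1/4) = 0.015625.
Multiplying each by its prior: 4/13 · 0.023324 = 0.0071765, 4/13 · 0.008 = 0.0024615, 5/13 · 0.015625 = 0.0060096; summing to 0.015648.
Hence P(box C | data) = (0.0060096) / (0.015648) = 0.38406.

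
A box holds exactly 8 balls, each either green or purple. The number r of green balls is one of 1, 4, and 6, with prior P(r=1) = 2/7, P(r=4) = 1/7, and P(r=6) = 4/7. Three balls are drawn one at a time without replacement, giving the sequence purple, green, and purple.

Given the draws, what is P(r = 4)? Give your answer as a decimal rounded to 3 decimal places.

The likelihood of the observed sequence under each hypothesis: P(data | r = 1) = (7/8)(1/7)(6/6) = 1/8; P(data | r = 4) = (4/8)(4/7)(3/6) = 1/7; P(data | r = 6) = (2/8)(6/7)(1/6) = 1/28.
The prior-weighted likelihoods are 2/7 · 1/8 = 1/28, 1/7 · 1/7 = 1/49, 4/7 · 1/28 = 1/49; summing to 15/196.
Therefore the posterior P(r = 4 | data) = (1/49) / (15/196) = 4/15.

0.267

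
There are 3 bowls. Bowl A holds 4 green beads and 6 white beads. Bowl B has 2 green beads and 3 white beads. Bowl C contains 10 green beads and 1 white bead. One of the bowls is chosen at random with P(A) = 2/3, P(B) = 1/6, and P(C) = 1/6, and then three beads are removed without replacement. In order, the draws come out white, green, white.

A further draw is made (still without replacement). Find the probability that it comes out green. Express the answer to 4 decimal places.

Under each hypothesis, the probability of the observed sequence is: P(data | bowl A) = (6/10)(4/9)(5/8) = 1/6; P(data | bowl B) = (3/5)(2/4)(2/3) = 1/5; P(data | bowl C) = (1/11)(10/10)(0/9) = 0.
Multiplying each by its prior: 2/3 · 1/6 = 1/9, 1/6 · 1/5 = 1/30, 1/6 · 0 = 0; with total 13/90.
The posterior is then P(bowl A | data) = 10/13, P(bowl B | data) = 3/13, P(bowl C | data) = 0.
The predictive probability is P(green next | data) = (3/7)(10/13) + (1/2)(3/13) = 81/182.

0.4451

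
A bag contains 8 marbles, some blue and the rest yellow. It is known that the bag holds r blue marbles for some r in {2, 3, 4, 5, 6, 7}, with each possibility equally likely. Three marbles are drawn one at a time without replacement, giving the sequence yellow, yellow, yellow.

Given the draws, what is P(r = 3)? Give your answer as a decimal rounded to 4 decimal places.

0.2857

Compute the likelihood of the observed sequence for each case: P(data | r = 2) = (6/8)(5/7)(4/6) = 5/14; P(data | r = 3) = (5/8)(4/7)(3/6) = 5/28; P(data | r = 4) = (4/8)(3/7)(2/6) = 1/14; P(data | r = 5) = (3/8)(2/7)(1/6) = 1/56; P(data | r = 6) = (2/8)(1/7)(0/6) = 0; P(data | r = 7) = (1/8)(0/7) = 0.
The prior-weighted likelihoods are 1/6 · 5/14 = 5/84, 1/6 · 5/28 = 5/168, 1/6 · 1/14 = 1/84, 1/6 · 1/56 = 1/336, 1/6 · 0 = 0, 1/6 · 0 = 0; with total 5/48.
By Bayes' rule, P(r = 3 | data) = (5/168) / (5/48) = 2/7.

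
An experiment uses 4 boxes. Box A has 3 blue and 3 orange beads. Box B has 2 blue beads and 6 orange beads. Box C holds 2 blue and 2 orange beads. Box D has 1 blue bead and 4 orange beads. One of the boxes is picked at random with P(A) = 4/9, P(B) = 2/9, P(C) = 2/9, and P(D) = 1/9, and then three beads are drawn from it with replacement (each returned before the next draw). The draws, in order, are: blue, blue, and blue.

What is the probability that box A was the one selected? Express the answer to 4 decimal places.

0.6335

The likelihood of the observed sequence under each hypothesis: P(data | box A) = (3/6)(3/6)(3/6) = 0.125; P(data | box B) = (2/8)(2/8)(2/8) = 0.015625; P(data | box C) = (2/4)(2/4)(2/4) = 0.125; P(data | box D) = (1/5)(1/5)(1/5) = 0.008.
The prior-weighted likelihoods are 4/9 · 0.125 = 0.055556, 2/9 · 0.015625 = 0.0034722, 2/9 · 0.125 = 0.027778, 1/9 · 0.008 = 0.00088889; summing to 0.087694.
By Bayes' rule, P(box A | data) = (0.055556) / (0.087694) = 0.63351.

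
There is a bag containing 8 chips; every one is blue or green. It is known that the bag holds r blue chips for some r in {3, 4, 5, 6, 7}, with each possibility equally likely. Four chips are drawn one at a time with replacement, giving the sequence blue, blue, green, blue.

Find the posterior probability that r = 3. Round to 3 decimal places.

0.088

The likelihood of the observed sequence under each hypothesis: P(data | r = 3) = (3/8)(3/8)(5/8)(3/8) = 0.032959; P(data | r = 4) = (4/8)(4/8)(4/8)(4/8) = 0.0625; P(data | r = 5) = (5/8)(5/8)(3/8)(5/8) = 0.091553; P(data | r = 6) = (6/8)(6/8)(2/8)(6/8) = 0.10547; P(data | r = 7) = (7/8)(7/8)(1/8)(7/8) = 0.08374.
Multiplying each by its prior: 1/5 · 0.032959 = 0.0065918, 1/5 · 0.0625 = 0.0125, 1/5 · 0.091553 = 0.018311, 1/5 · 0.10547 = 0.021094, 1/5 · 0.08374 = 0.016748; with total 0.075244.
Hence P(r = 3 | data) = (0.0065918) / (0.075244) = 0.087605.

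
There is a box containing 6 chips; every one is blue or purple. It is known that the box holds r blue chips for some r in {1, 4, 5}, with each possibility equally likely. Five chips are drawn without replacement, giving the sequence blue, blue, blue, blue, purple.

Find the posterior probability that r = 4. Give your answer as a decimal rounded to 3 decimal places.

0.286

Compute the likelihood of the observed sequence for each case: P(data | r = 1) = (1/6)(0/5) = 0; P(data | r = 4) = (4/6)(3/5)(2/4)(1/3)(2/2) = 1/15; P(data | r = 5) = (5/6)(4/5)(3/4)(2/3)(1/2) = 1/6.
Weighting by the prior gives 1/3 · 0 = 0, 1/3 · 1/15 = 1/45, 1/3 · 1/6 = 1/18; summing to 7/90.
By Bayes' rule, P(r = 4 | data) = (1/45) / (7/90) = 2/7.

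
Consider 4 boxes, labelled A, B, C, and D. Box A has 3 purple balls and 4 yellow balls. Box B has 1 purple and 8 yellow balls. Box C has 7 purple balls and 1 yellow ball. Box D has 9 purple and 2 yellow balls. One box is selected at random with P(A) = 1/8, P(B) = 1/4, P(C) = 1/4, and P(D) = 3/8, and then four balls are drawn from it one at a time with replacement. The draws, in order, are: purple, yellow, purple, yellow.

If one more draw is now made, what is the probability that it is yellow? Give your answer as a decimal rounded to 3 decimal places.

0.393

For each hypothesis, P(data | H) works out to: P(data | box A) = (3/7)(4/7)(3/7)(4/7) = 0.059975; P(data | box B) = (1/9)(8/9)(1/9)(8/9) = 0.0097546; P(data | box C) = (7/8)(1/8)(7/8)(1/8) = 0.011963; P(data | box D) = (9/11)(2/11)(9/11)(2/11) = 0.02213.
Multiplying each by its prior: 1/8 · 0.059975 = 0.0074969, 1/4 · 0.0097546 = 0.0024387, 1/4 · 0.011963 = 0.0029907, 3/8 · 0.02213 = 0.0082986; with total 0.021225.
Dividing through by the total gives posterior P(box A | data) = 0.35321, P(box B | data) = 0.1149, P(box C | data) = 0.14091, P(box D | data) = 0.39099.
The predictive probability is P(yellow next | data) = (4/7)(0.35321) + (8/9)(0.1149) + (1/8)(0.14091) + (2/11)(0.39099) = 0.39267.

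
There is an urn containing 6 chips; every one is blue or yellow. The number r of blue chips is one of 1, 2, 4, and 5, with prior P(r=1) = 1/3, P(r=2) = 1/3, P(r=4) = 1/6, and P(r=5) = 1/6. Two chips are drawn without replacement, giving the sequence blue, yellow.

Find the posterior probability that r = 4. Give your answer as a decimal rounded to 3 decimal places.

0.205

The likelihood of the observed sequence under each hypothesis: P(data | r = 1) = (1/6)(5/5) = 1/6; P(data | r = 2) = (2/6)(4/5) = 4/15; P(data | r = 4) = (4/6)(2/5) = 4/15; P(data | r = 5) = (5/6)(1/5) = 1/6.
The prior-weighted likelihoods are 1/3 · 1/6 = 1/18, 1/3 · 4/15 = 4/45, 1/6 · 4/15 = 2/45, 1/6 · 1/6 = 1/36; these sum to 13/60.
So P(r = 4 | data) = (2/45) / (13/60) = 8/39.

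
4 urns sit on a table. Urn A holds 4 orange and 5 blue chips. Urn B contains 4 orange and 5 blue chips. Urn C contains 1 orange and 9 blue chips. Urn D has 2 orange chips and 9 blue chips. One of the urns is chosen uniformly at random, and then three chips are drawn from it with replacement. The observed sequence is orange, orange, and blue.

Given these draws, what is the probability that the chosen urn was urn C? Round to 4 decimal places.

The likelihood of the observed sequence under each hypothesis: P(data | urn A) = (4/9)(4/9)(5/9) = 0.10974; P(data | urn B) = (4/9)(4/9)(5/9) = 0.10974; P(data | urn C) = (1/10)(1/10)(9/10) = 0.009; P(data | urn D) = (2/11)(2/11)(9/11) = 0.027047.
Multiplying each by its prior: 1/4 · 0.10974 = 0.027435, 1/4 · 0.10974 = 0.027435, 1/4 · 0.009 = 0.00225, 1/4 · 0.027047 = 0.0067618; these sum to 0.063882.
Therefore the posterior P(urn C | data) = (0.00225) / (0.063882) = 0.035221.

0.0352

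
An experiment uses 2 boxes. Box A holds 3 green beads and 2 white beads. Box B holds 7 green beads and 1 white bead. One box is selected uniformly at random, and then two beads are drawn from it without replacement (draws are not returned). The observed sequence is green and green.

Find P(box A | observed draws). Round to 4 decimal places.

For each hypothesis, P(data | H) works out to: P(data | box A) = (3/5)(2/4) = 3/10; P(data | box B) = (7/8)(6/7) = 3/4.
Weighting by the prior gives 1/2 · 3/10 = 3/20, 1/2 · 3/4 = 3/8; summing to 21/40.
By Bayes' rule, P(box A | data) = (3/20) / (21/40) = 2/7.

0.2857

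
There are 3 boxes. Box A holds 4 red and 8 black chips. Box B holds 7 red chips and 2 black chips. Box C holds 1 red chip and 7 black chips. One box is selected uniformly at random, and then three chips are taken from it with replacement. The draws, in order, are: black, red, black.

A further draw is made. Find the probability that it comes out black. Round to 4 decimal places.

The likelihood of the observed sequence under each hypothesis: P(data | box A) = (8/12)(4/12)(8/12) = 0.14815; P(data | box B) = (2/9)(7/9)(2/9) = 0.038409; P(data | box C) = (7/8)(1/8)(7/8) = 0.095703.
Weighting by the prior gives 1/3 · 0.14815 = 0.049383, 1/3 · 0.038409 = 0.012803, 1/3 · 0.095703 = 0.031901; summing to 0.094087.
Normalising, the posterior is P(box A | data) = 0.52486, P(box B | data) = 0.13608, P(box C | data) = 0.33906.
So P(black next | data) = Σ P(black next | H) P(H | data) = (2/3)(0.52486) + (2/9)(0.13608) + (7/8)(0.33906) = 0.67683.

0.6768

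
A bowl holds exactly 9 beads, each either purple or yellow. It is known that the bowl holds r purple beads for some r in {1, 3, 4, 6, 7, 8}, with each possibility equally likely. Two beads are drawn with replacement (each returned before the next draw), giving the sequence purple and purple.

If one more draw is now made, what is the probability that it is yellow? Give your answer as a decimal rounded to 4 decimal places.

Under each hypothesis, the probability of the observed sequence is: P(data | r = 1) = (1/9)(1/9) = 1/81; P(data | r = 3) = (3/9)(3/9) = 1/9; P(data | r = 4) = (4/9)(4/9) = 16/81; P(data | r = 6) = (6/9)(6/9) = 4/9; P(data | r = 7) = (7/9)(7/9) = 49/81; P(data | r = 8) = (8/9)(8/9) = 64/81.
The prior-weighted likelihoods are 1/6 · 1/81 = 1/486, 1/6 · 1/9 = 1/54, 1/6 · 16/81 = 8/243, 1/6 · 4/9 = 2/27, 1/6 · 49/81 = 49/486, 1/6 · 64/81 = 32/243; summing to 175/486.
The posterior is then P(r = 1 | data) = 0.0057143, P(r = 3 | data) = 0.051429, P(r = 4 | data) = 0.091429, P(r = 6 | data) = 0.20571, P(r = 7 | data) = 0.28, P(r = 8 | data) = 0.36571.
Averaging over the posterior, P(yellow next | data) = (8/9)(0.0057143) + (2/3)(0.051429) + (5/9)(0.091429) + (1/3)(0.20571) + (2/9)(0.28) + (1/9)(0.36571) = 0.26159.

0.2616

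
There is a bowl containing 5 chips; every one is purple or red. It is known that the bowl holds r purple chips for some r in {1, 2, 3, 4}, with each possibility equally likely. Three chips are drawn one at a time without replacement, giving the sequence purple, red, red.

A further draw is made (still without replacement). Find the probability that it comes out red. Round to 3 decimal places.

0.600

Compute the likelihood of the observed sequence for each case: P(data | r = 1) = (1/5)(4/4)(3/3) = 1/5; P(data | r = 2) = (2/5)(3/4)(2/3) = 1/5; P(data | r = 3) = (3/5)(2/4)(1/3) = 1/10; P(data | r = 4) = (4/5)(1/4)(0/3) = 0.
Weighting by the prior gives 1/4 · 1/5 = 1/20, 1/4 · 1/5 = 1/20, 1/4 · 1/10 = 1/40, 1/4 · 0 = 0; summing to 1/8.
Dividing through by the total gives posterior P(r = 1 | data) = 2/5, P(r = 2 | data) = 2/5, P(r = 3 | data) = 1/5, P(r = 4 | data) = 0.
The predictive probability is P(red next | data) = (1)(2/5) + (1/2)(2/5) + (0)(1/5) = 3/5.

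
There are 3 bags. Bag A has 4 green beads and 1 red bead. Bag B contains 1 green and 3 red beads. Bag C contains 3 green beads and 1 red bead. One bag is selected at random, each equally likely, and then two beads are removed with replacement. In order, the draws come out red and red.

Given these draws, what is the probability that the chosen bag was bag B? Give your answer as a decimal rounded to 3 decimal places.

0.846

The likelihood of the observed sequence under each hypothesis: P(data | bag A) = (1/5)(1/5) = 1/25; P(data | bag B) = (3/4)(3/4) = 9/16; P(data | bag C) = (1/4)(1/4) = 1/16.
Weighting by the prior gives 1/3 · 1/25 = 1/75, 1/3 · 9/16 = 3/16, 1/3 · 1/16 = 1/48; summing to 133/600.
By Bayes' rule, P(bag B | data) = (3/16) / (133/600) = 225/266.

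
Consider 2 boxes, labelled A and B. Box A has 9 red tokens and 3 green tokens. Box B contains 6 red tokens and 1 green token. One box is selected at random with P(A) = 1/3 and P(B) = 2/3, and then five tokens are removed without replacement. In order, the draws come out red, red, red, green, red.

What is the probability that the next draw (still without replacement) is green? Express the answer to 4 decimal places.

0.0716

For each hypothesis, P(data | H) works out to: P(data | box A) = (9/12)(8/11)(7/10)(3/9)(6/8) = 0.095455; P(data | box B) = (6/7)(5/6)(4/5)(1/4)(3/3) = 0.14286.
Multiplying each by its prior: 1/3 · 0.095455 = 0.031818, 2/3 · 0.14286 = 0.095238; these sum to 0.12706.
Dividing through by the total gives posterior P(box A | data) = 0.25043, P(box B | data) = 0.74957.
Averaging over the posterior, P(green next | data) = (2/7)(0.25043) + (0)(0.74957) = 0.07155.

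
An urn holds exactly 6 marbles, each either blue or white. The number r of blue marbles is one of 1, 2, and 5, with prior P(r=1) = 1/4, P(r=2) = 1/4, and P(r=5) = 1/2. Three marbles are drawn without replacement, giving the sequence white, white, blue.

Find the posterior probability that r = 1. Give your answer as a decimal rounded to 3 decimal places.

The likelihood of the observed sequence under each hypothesis: P(data | r = 1) = (5/6)(4/5)(1/4) = 1/6; P(data | r = 2) = (4/6)(3/5)(2/4) = 1/5; P(data | r = 5) = (1/6)(0/5) = 0.
Weighting by the prior gives 1/4 · 1/6 = 1/24, 1/4 · 1/5 = 1/20, 1/2 · 0 = 0; these sum to 11/120.
So P(r = 1 | data) = (1/24) / (11/120) = 5/11.

0.455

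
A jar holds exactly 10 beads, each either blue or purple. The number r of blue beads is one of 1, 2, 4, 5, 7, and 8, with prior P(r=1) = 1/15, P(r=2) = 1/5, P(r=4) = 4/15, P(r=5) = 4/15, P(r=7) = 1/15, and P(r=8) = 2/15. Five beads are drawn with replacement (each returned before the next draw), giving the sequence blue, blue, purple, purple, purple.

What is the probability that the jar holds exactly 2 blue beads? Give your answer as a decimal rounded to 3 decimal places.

Under each hypothesis, the probability of the observed sequence is: P(data | r = 1) = (1/10)(1/10)(9/10)(9/10)(9/10) = 0.00729; P(data | r = 2) = (2/10)(2/10)(8/10)(8/10)(8/10) = 0.02048; P(data | r = 4) = (4/10)(4/10)(6/10)(6/10)(6/10) = 0.03456; P(data | r = 5) = (5/10)(5/10)(5/10)(5/10)(5/10) = 0.03125; P(data | r = 7) = (7/10)(7/10)(3/10)(3/10)(3/10) = 0.01323; P(data | r = 8) = (8/10)(8/10)(2/10)(2/10)(2/10) = 0.00512.
Multiplying each by its prior: 1/15 · 0.00729 = 0.000486, 1/5 · 0.02048 = 0.004096, 4/15 · 0.03456 = 0.009216, 4/15 · 0.03125 = 0.0083333, 1/15 · 0.01323 = 0.000882, 2/15 · 0.00512 = 0.00068267; summing to 0.023696.
Hence P(r = 2 | data) = (0.004096) / (0.023696) = 0.17286.

0.173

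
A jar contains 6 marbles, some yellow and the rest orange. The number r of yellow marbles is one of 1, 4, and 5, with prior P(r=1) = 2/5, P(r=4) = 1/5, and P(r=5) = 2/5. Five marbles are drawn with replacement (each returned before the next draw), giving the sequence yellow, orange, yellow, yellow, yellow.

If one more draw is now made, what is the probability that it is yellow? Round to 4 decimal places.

0.7814

For each hypothesis, P(data | H) works out to: P(data | r = 1) = (1/6)(5/6)(1/6)(1/6)(1/6) = 0.000643; P(data | r = 4) = (4/6)(2/6)(4/6)(4/6)(4/6) = 0.065844; P(data | r = 5) = (5/6)(1/6)(5/6)(5/6)(5/6) = 0.080376.
Weighting by the prior gives 2/5 · 0.000643 = 0.0002572, 1/5 · 0.065844 = 0.013169, 2/5 · 0.080376 = 0.03215; summing to 0.045576.
Dividing through by the total gives posterior P(r = 1 | data) = 0.0056433, P(r = 4 | data) = 0.28894, P(r = 5 | data) = 0.70542.
Averaging over the posterior, P(yellow next | data) = (1/6)(0.0056433) + (2/3)(0.28894) + (5/6)(0.70542) = 0.78141.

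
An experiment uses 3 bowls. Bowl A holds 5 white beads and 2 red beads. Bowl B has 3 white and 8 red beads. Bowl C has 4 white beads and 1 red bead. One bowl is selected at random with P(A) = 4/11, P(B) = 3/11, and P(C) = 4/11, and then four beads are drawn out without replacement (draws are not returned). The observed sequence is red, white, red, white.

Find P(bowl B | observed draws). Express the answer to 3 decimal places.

For each hypothesis, P(data | H) works out to: P(data | bowl A) = (2/7)(5/6)(1/5)(4/4) = 0.047619; P(data | bowl B) = (8/11)(3/10)(7/9)(2/8) = 0.042424; P(data | bowl C) = (1/5)(4/4)(0/3) = 0.
Multiplying each by its prior: 4/11 · 0.047619 = 0.017316, 3/11 · 0.042424 = 0.01157, 4/11 · 0 = 0; summing to 0.028886.
Therefore the posterior P(bowl B | data) = (0.01157) / (0.028886) = 0.40054.

0.401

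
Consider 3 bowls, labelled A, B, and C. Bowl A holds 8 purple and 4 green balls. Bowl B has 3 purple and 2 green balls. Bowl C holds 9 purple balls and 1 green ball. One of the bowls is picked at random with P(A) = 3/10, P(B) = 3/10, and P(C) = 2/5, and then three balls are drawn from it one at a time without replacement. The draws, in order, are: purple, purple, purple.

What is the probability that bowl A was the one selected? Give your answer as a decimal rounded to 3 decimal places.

Compute the likelihood of the observed sequence for each case: P(data | bowl A) = (8/12)(7/11)(6/10) = 14/55; P(data | bowl B) = (3/5)(2/4)(1/3) = 1/10; P(data | bowl C) = (9/10)(8/9)(7/8) = 7/10.
Weighting by the prior gives 3/10 · 14/55 = 21/275, 3/10 · 1/10 = 3/100, 2/5 · 7/10 = 7/25; summing to 17/44.
So P(bowl A | data) = (21/275) / (17/44) = 84/425.

0.198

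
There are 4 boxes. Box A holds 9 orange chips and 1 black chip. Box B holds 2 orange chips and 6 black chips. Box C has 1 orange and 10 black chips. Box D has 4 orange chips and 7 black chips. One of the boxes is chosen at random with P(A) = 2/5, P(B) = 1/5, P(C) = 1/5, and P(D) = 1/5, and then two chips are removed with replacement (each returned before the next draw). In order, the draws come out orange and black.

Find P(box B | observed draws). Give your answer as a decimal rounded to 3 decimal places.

0.275

The likelihood of the observed sequence under each hypothesis: P(data | box A) = (9/10)(1/10) = 0.09; P(data | box B) = (2/8)(6/8) = 0.1875; P(data | box C) = (1/11)(10/11) = 0.082645; P(data | box D) = (4/11)(7/11) = 0.2314.
Multiplying each by its prior: 2/5 · 0.09 = 0.036, 1/5 · 0.1875 = 0.0375, 1/5 · 0.082645 = 0.016529, 1/5 · 0.2314 = 0.046281; these sum to 0.13631.
So P(box B | data) = (0.0375) / (0.13631) = 0.27511.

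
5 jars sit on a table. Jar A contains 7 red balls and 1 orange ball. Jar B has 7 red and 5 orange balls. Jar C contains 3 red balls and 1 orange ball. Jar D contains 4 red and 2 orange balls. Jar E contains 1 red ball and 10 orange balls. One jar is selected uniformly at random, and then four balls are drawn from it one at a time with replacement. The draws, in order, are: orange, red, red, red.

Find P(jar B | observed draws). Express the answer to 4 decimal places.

The likelihood of the observed sequence under each hypothesis: P(data | jar A) = (1/8)(7/8)(7/8)(7/8) = 0.08374; P(data | jar B) = (5/12)(7/12)(7/12)(7/12) = 0.082706; P(data | jar C) = (1/4)(3/4)(3/4)(3/4) = 0.10547; P(data | jar D) = (2/6)(4/6)(4/6)(4/6) = 0.098765; P(data | jar E) = (10/11)(1/11)(1/11)(1/11) = 0.00068301.
Multiplying each by its prior: 1/5 · 0.08374 = 0.016748, 1/5 · 0.082706 = 0.016541, 1/5 · 0.10547 = 0.021094, 1/5 · 0.098765 = 0.019753, 1/5 · 0.00068301 = 0.0001366; summing to 0.074273.
So P(jar B | data) = (0.016541) / (0.074273) = 0.22271.

0.2227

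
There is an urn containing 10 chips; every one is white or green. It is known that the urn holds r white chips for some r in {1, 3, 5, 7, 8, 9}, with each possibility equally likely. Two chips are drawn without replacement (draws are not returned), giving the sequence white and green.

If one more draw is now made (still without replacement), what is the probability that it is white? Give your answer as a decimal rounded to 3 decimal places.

0.559

Under each hypothesis, the probability of the observed sequence is: P(data | r = 1) = (1/10)(9/9) = 1/10; P(data | r = 3) = (3/10)(7/9) = 7/30; P(data | r = 5) = (5/10)(5/9) = 5/18; P(data | r = 7) = (7/10)(3/9) = 7/30; P(data | r = 8) = (8/10)(2/9) = 8/45; P(data | r = 9) = (9/10)(1/9) = 1/10.
Weighting by the prior gives 1/6 · 1/10 = 1/60, 1/6 · 7/30 = 7/180, 1/6 · 5/18 = 5/108, 1/6 · 7/30 = 7/180, 1/6 · 8/45 = 4/135, 1/6 · 1/10 = 1/60; summing to 101/540.
Dividing through by the total gives posterior P(r = 1 | data) = 9/101, P(r = 3 | data) = 21/101, P(r = 5 | data) = 25/101, P(r = 7 | data) = 21/101, P(r = 8 | data) = 16/101, P(r = 9 | data) = 9/101.
So P(white next | data) = Σ P(white next | H) P(H | data) = (0)(9/101) + (1/4)(21/101) + (1/2)(25/101) + (3/4)(21/101) + (7/8)(16/101) + (1)(9/101) = 113/202.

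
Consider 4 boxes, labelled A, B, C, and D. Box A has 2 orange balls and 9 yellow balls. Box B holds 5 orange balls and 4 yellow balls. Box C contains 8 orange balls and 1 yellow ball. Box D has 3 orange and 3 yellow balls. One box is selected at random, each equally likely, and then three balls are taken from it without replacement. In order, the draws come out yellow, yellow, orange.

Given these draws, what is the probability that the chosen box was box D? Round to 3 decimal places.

For each hypothesis, P(data | H) works out to: P(data | box A) = (9/11)(8/10)(2/9) = 0.14545; P(data | box B) = (4/9)(3/8)(5/7) = 0.11905; P(data | box C) = (1/9)(0/8) = 0; P(data | box D) = (3/6)(2/5)(3/4) = 0.15.
Multiplying each by its prior: 1/4 · 0.14545 = 0.036364, 1/4 · 0.11905 = 0.029762, 1/4 · 0 = 0, 1/4 · 0.15 = 0.0375; summing to 0.10363.
By Bayes' rule, P(box D | data) = (0.0375) / (0.10363) = 0.36188.

0.362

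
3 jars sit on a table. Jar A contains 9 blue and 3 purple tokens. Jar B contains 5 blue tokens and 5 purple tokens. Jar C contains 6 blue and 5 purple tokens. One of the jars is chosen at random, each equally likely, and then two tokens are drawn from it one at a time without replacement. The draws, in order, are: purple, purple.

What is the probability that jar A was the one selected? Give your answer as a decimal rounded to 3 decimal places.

Compute the likelihood of the observed sequence for each case: P(data | jar A) = (3/12)(2/11) = 1/22; P(data | jar B) = (5/10)(4/9) = 2/9; P(data | jar C) = (5/11)(4/10) = 2/11.
Weighting by the prior gives 1/3 · 1/22 = 1/66, 1/3 · 2/9 = 2/27, 1/3 · 2/11 = 2/33; summing to 89/594.
So P(jar A | data) = (1/66) / (89/594) = 9/89.

0.101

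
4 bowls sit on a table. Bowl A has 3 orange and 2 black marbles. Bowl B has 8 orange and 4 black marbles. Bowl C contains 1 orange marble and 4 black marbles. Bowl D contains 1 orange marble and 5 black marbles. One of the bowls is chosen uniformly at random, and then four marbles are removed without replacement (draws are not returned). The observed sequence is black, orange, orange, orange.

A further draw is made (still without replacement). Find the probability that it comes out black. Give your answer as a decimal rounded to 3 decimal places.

0.668

Compute the likelihood of the observed sequence for each case: P(data | bowl A) = (2/5)(3/4)(2/3)(1/2) = 0.1; P(data | bowl B) = (4/12)(8/11)(7/10)(6/9) = 0.11313; P(data | bowl C) = (4/5)(1/4)(0/3) = 0; P(data | bowl D) = (5/6)(1/5)(0/4) = 0.
Multiplying each by its prior: 1/4 · 0.1 = 0.025, 1/4 · 0.11313 = 0.028283, 1/4 · 0 = 0, 1/4 · 0 = 0; these sum to 0.053283.
The posterior is then P(bowl A | data) = 0.46919, P(bowl B | data) = 0.53081, P(bowl C | data) = 0, P(bowl D | data) = 0.
So P(black next | data) = Σ P(black next | H) P(H | data) = (1)(0.46919) + (3/8)(0.53081) = 0.66825.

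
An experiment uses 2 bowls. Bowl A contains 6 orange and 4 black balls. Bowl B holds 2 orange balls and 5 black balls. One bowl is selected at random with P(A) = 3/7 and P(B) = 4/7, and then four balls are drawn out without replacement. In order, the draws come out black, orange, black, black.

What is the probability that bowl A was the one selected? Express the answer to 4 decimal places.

0.1304

Compute the likelihood of the observed sequence for each case: P(data | bowl A) = (4/10)(6/9)(3/8)(2/7) = 1/35; P(data | bowl B) = (5/7)(2/6)(4/5)(3/4) = 1/7.
Weighting by the prior gives 3/7 · 1/35 = 3/245, 4/7 · 1/7 = 4/49; summing to 23/245.
Therefore the posterior P(bowl A | data) = (3/245) / (23/245) = 3/23.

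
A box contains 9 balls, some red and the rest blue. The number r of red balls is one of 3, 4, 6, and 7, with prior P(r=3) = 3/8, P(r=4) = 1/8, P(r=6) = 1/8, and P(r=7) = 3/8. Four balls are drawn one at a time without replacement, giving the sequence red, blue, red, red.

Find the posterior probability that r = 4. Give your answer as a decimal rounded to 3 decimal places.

0.065

The likelihood of the observed sequence under each hypothesis: P(data | r = 3) = (3/9)(6/8)(2/7)(1/6) = 0.011905; P(data | r = 4) = (4/9)(5/8)(3/7)(2/6) = 0.039683; P(data | r = 6) = (6/9)(3/8)(5/7)(4/6) = 0.11905; P(data | r = 7) = (7/9)(2/8)(6/7)(5/6) = 0.13889.
The prior-weighted likelihoods are 3/8 · 0.011905 = 0.0044643, 1/8 · 0.039683 = 0.0049603, 1/8 · 0.11905 = 0.014881, 3/8 · 0.13889 = 0.052083; these sum to 0.076389.
By Bayes' rule, P(r = 4 | data) = (0.0049603) / (0.076389) = 0.064935.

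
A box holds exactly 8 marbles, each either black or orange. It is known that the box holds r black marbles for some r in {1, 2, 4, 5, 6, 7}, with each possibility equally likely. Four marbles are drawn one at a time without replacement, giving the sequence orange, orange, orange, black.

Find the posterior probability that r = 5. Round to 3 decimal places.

0.052

For each hypothesis, P(data | H) works out to: P(data | r = 1) = (7/8)(6/7)(5/6)(1/5) = 1/8; P(data | r = 2) = (6/8)(5/7)(4/6)(2/5) = 1/7; P(data | r = 4) = (4/8)(3/7)(2/6)(4/5) = 2/35; P(data | r = 5) = (3/8)(2/7)(1/6)(5/5) = 1/56; P(data | r = 6) = (2/8)(1/7)(0/6) = 0; P(data | r = 7) = (1/8)(0/7) = 0.
Weighting by the prior gives 1/6 · 1/8 = 1/48, 1/6 · 1/7 = 1/42, 1/6 · 2/35 = 1/105, 1/6 · 1/56 = 1/336, 1/6 · 0 = 0, 1/6 · 0 = 0; summing to 2/35.
So P(r = 5 | data) = (1/336) / (2/35) = 5/96.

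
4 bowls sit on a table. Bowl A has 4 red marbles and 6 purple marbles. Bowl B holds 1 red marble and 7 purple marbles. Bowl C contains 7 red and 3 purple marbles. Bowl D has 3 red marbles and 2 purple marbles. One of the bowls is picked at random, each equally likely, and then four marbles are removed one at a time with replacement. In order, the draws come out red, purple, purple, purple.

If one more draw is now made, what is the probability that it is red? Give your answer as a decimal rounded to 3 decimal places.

0.357

Under each hypothesis, the probability of the observed sequence is: P(data | bowl A) = (4/10)(6/10)(6/10)(6/10) = 0.0864; P(data | bowl B) = (1/8)(7/8)(7/8)(7/8) = 0.08374; P(data | bowl C) = (7/10)(3/10)(3/10)(3/10) = 0.0189; P(data | bowl D) = (3/5)(2/5)(2/5)(2/5) = 0.0384.
The prior-weighted likelihoods are 1/4 · 0.0864 = 0.0216, 1/4 · 0.08374 = 0.020935, 1/4 · 0.0189 = 0.004725, 1/4 · 0.0384 = 0.0096; these sum to 0.05686.
The posterior is then P(bowl A | data) = 0.37988, P(bowl B | data) = 0.36819, P(bowl C | data) = 0.083099, P(bowl D | data) = 0.16884.
The predictive probability is P(red next | data) = (2/5)(0.37988) + (1/8)(0.36819) + (7/10)(0.083099) + (3/5)(0.16884) = 0.35745.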